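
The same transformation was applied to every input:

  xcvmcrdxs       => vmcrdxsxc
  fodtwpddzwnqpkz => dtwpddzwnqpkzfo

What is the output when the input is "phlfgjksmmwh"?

lfgjksmmwhph

The pattern: move the first 2 characters to the end (rotate left by 2).
For "phlfgjksmmwh" the result is "lfgjksmmwhph".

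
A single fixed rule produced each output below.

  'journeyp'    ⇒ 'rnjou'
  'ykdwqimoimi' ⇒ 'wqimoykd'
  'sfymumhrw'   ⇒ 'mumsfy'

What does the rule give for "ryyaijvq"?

airyy

The pattern: delete the last 3 characters, then move the first 3 characters to the end (rotate left by 3).
Starting from "ryyaijvq": after the first operation, "ryyai"; after the second, "airyy".
(Check on "sfymumhrw": → "sfymum" → "mumsfy" ✓)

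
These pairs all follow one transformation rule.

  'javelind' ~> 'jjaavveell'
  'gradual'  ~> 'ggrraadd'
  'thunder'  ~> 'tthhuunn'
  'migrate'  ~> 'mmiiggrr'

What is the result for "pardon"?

ppaarr

What's happening: delete the last 3 characters, then double every character.
Applying both steps to "pardon": "par", then "ppaarr".
(Check on "javelind": → "javel" → "jjaavveell" ✓)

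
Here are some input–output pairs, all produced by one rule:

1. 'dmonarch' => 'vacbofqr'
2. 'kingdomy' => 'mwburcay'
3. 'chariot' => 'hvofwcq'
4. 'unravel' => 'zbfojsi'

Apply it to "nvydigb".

Each output is the input with this applied: shift every letter 12 places backward in the alphabet (wrapping around), then swap the first and last characters.
Starting from "nvydigb": after the first operation, "bjmrwup"; after the second, "pjmrwub".
(Check on "dmonarch": → "racbofqv" → "vacbofqr" ✓)

pjmrwub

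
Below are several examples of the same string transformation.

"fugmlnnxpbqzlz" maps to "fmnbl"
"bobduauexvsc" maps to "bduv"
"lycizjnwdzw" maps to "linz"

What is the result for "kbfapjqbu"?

The transformation: keep one character in every 3, starting at position 1 (positions 1st, 4th, 7th, ...).
Doing the same to "kbfapjqbu": "kaq".

kaq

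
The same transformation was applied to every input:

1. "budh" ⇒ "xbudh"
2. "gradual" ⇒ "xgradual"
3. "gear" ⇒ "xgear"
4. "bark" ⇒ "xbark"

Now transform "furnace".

The rule is to prepend "x".
Doing the same to "furnace": "xfurnace".

xfurnace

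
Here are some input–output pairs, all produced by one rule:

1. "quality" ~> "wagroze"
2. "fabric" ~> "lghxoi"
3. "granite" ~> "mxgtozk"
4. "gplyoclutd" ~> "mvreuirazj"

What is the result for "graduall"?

In each case the input is transformed by: shift every letter 6 places forward in the alphabet (wrapping around).
For "graduall" the result is "mxgjagrr".

mxgjagrr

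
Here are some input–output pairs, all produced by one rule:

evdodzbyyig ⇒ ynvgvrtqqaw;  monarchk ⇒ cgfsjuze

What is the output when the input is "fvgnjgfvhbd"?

vnyfbyxnztx

In each case the input is transformed by: swap the first and last characters, then shift every letter 8 places backward in the alphabet (wrapping around).
Starting from "fvgnjgfvhbd": after the first operation, "dvgnjgfvhbf"; after the second, "vnyfbyxnztx".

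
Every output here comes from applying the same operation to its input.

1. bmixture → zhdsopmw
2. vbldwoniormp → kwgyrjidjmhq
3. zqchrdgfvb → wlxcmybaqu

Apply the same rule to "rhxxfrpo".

The pattern: shift every letter 5 places backward in the alphabet (wrapping around), then swap the first and last characters.
Applying both steps to "rhxxfrpo": "mcssamkj", then "jcssamkm".

jcssamkm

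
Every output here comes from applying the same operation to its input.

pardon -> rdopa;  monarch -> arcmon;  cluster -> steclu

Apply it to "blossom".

Looking at the pairs, the operation is to delete the last character, then move the last 3 characters to the front (rotate right by 3).
For "blossom", step one produces "blosso"; step two turns that into "ssoblo".

ssoblo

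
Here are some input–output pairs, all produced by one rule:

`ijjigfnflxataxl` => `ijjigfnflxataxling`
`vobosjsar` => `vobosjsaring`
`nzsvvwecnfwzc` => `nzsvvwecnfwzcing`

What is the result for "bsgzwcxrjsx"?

Looking at the pairs, the operation is to append "ing".
So "bsgzwcxrjsx" becomes "bsgzwcxrjsxing".

bsgzwcxrjsxing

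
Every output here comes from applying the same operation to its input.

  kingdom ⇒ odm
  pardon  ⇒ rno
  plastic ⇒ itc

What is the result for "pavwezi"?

zei

The rule is to swap each adjacent pair of characters (1↔2, 3↔4, ...), then keep only the last 3 characters.
Working it through for "pavwezi": intermediate "apwvzei", final "zei".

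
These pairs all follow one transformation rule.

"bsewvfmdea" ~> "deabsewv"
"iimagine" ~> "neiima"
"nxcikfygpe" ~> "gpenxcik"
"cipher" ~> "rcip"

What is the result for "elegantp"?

tpeleg

The pattern: swap the front and back halves of the string, then delete the first 2 characters.
For "elegantp", step one produces "antpeleg"; step two turns that into "tpeleg".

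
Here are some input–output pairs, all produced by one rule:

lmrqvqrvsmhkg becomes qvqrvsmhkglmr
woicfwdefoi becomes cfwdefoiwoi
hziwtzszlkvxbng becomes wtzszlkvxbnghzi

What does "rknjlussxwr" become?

Looking at the pairs, the operation is to move the first 3 characters to the end (rotate left by 3).
Doing the same to "rknjlussxwr": "jlussxwrrkn".

jlussxwrrkn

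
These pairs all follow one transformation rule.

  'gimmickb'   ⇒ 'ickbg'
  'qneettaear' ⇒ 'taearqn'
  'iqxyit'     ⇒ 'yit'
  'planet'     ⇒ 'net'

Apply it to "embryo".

ryo

The transformation: swap the front and back halves of the string, then delete the last 3 characters.
For "embryo", step one produces "ryoemb"; step two turns that into "ryo".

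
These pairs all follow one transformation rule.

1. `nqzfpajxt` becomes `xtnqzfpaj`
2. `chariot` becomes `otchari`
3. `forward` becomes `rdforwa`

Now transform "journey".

eyjourn

What's happening: move the last 2 characters to the front (rotate right by 2).
For "journey" the result is "eyjourn".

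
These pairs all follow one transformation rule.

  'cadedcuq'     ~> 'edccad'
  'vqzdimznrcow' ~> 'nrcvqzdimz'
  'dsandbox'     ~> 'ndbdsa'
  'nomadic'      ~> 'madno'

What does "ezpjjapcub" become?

apcezpjj

The transformation: delete the last 2 characters, then move the last 3 characters to the front (rotate right by 3).
For "ezpjjapcub" the result is "apcezpjj".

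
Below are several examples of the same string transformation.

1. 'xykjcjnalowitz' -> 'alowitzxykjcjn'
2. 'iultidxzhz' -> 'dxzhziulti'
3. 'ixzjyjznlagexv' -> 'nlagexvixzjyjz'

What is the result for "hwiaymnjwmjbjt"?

In each case the input is transformed by: swap the front and back halves of the string.
For "hwiaymnjwmjbjt" the result is "jwmjbjthwiaymn".

jwmjbjthwiaymn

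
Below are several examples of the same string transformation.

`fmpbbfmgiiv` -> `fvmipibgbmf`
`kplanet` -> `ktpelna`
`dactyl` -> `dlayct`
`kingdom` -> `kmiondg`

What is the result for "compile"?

ceolmip

The rule is to take characters alternately from the front and the back (1st, last, 2nd, 2nd-last, ...).
For "compile" the result is "ceolmip".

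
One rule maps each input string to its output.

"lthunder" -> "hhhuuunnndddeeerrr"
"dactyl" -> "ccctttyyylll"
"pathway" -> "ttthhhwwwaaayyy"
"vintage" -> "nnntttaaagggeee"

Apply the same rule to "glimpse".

iiimmmpppssseee

The transformation: delete the first 2 characters, then repeat every character 3 times.
For "glimpse", step one produces "impse"; step two turns that into "iiimmmpppssseee".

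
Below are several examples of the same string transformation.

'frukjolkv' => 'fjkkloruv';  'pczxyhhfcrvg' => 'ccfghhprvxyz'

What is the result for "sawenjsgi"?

Each output is the input with this applied: sort the characters into alphabetical order.
Applying that to "sawenjsgi" gives "aegijnssw".

aegijnssw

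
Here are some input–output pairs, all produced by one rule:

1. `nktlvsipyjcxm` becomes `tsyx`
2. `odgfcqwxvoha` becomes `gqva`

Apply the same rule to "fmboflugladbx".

bllb

Looking at the pairs, the operation is to keep one character in every 3, starting at position 3 (positions 3rd, 6th, 9th, ...).
"fmboflugladbx" → "bllb".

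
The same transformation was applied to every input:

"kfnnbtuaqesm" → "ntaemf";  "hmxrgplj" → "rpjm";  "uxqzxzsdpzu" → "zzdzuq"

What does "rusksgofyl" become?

kgflu

In each case the input is transformed by: move the first 3 characters to the end (rotate left by 3), then keep every other character starting from the first (positions 1st, 3rd, 5th, ...).
On "rusksgofyl": the first step gives "ksgofylrus", and the second then gives "kgflu".
(Check on "kfnnbtuaqesm": → "nbtuaqesmkfn" → "ntaemf" ✓)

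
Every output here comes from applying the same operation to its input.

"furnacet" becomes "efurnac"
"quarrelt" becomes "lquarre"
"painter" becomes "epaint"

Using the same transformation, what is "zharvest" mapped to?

szharve

The transformation: delete the last character, then move the last character to the front.
Starting from "zharvest": after the first operation, "zharves"; after the second, "szharve".
(Check on "painter": → "painte" → "epaint" ✓)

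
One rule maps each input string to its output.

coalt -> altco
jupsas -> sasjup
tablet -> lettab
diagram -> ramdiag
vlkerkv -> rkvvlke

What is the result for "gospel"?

pelgos

Looking at the pairs, the operation is to move the last 3 characters to the front (rotate right by 3).
Doing the same to "gospel": "pelgos".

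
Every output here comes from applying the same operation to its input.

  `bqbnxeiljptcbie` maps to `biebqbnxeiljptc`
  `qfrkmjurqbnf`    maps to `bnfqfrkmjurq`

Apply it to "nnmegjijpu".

jpunnmegji

The rule is to move the last 3 characters to the front (rotate right by 3).
"nnmegjijpu" → "jpunnmegji".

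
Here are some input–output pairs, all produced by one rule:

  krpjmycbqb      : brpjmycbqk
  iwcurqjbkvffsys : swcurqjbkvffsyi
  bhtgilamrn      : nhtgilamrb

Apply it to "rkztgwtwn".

The pattern: swap the first and last characters.
Applying that to "rkztgwtwn" gives "nkztgwtwr".

nkztgwtwr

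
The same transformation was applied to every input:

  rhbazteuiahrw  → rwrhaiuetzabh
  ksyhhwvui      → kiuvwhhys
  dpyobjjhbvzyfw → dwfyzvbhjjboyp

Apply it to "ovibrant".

The pattern: reverse the string, then move the last character to the front.
On "ovibrant": the first step gives "tnarbivo", and the second then gives "otnarbiv".

otnarbiv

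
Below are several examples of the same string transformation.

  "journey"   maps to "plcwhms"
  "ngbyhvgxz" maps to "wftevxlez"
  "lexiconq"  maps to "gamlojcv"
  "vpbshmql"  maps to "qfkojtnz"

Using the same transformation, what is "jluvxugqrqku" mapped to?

tvseopoishjs

Each output is the input with this applied: move the first 3 characters to the end (rotate left by 3), then shift every letter 2 places backward in the alphabet (wrapping around).
"jluvxugqrqku" → "vxugqrqkujlu" → "tvseopoishjs".
(Check on "ngbyhvgxz": → "yhvgxzngb" → "wftevxlez" ✓)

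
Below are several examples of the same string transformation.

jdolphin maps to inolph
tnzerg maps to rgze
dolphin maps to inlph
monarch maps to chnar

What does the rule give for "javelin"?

What's happening: delete the first 2 characters, then move the last 2 characters to the front (rotate right by 2).
On "javelin": the first step gives "velin", and the second then gives "invel".

invel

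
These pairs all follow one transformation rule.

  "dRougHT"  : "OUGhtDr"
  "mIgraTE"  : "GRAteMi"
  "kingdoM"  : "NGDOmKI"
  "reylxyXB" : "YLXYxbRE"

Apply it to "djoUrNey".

The rule is to move the first 2 characters to the end (rotate left by 2), then flip the case of every letter.
"djoUrNey" → "oUrNeydj" → "OuRnEYDJ".

OuRnEYDJ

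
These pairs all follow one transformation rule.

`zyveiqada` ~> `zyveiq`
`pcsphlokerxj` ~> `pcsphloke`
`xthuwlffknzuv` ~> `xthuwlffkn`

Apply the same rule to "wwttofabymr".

wwttofab

Looking at the pairs, the operation is to delete the last 3 characters.
"wwttofabymr" → "wwttofab".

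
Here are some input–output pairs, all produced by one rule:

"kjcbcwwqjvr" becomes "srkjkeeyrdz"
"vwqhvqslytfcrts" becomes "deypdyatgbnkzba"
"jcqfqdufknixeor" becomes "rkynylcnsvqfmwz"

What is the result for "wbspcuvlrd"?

Rule — shift every letter 8 places forward in the alphabet (wrapping around).
Applying that to "wbspcuvlrd" gives "ejaxkcdtzl".

ejaxkcdtzl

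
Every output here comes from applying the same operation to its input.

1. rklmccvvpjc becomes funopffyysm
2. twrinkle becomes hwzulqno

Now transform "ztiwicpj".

mcwlzlfs

Each output is the input with this applied: move the last character to the front, then shift every letter 3 places forward in the alphabet (wrapping around).
"ztiwicpj" → "jztiwicp" → "mcwlzlfs".
(Check on "twrinkle": → "etwrinkl" → "hwzulqno" ✓)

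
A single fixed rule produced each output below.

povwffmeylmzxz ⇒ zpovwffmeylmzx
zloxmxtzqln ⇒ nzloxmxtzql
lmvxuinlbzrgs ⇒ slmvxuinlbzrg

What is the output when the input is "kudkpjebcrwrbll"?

The transformation: move the last character to the front.
Doing the same to "kudkpjebcrwrbll": "lkudkpjebcrwrbl".

lkudkpjebcrwrbl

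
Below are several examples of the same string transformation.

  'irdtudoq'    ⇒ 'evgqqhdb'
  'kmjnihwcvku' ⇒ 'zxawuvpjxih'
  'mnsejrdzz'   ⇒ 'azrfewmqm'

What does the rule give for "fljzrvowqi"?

ysmwiejbvd

Looking at the pairs, the operation is to swap each adjacent pair of characters (1↔2, 3↔4, ...), then shift every letter 13 places forward in the alphabet (wrapping around) — i.e. ROT13.
Working it through for "fljzrvowqi": intermediate "lfzjvrwoiq", final "ysmwiejbvd".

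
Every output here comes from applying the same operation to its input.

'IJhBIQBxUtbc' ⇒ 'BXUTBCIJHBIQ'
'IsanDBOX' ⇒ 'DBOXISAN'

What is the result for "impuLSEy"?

LSEYIMPU

In each case the input is transformed by: swap the front and back halves of the string, then convert every letter to uppercase.
For "impuLSEy", step one produces "LSEyimpu"; step two turns that into "LSEYIMPU".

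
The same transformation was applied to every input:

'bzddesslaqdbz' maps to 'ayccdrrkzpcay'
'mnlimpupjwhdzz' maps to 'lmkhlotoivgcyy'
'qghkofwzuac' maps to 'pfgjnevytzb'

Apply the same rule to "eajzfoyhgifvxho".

Each output is the input with this applied: shift every letter 1 place backward in the alphabet (wrapping around).
Applying that to "eajzfoyhgifvxho" gives "dziyenxgfheuwgn".

dziyenxgfheuwgn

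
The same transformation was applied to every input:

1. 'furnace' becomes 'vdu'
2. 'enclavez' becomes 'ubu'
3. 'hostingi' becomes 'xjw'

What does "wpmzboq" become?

mpg

Each output is the input with this applied: shift every letter 10 places backward in the alphabet (wrapping around), then keep one character in every 3, starting at position 1 (positions 1st, 4th, 7th, ...).
Applying both steps to "wpmzboq": "mfcpreg", then "mpg".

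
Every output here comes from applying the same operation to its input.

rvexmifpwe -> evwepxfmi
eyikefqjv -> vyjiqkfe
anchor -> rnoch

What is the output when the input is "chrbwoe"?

What's happening: take characters alternately from the front and the back (1st, last, 2nd, 2nd-last, ...), then delete the first character.
"chrbwoe" → "cehorwb" → "ehorwb".

ehorwb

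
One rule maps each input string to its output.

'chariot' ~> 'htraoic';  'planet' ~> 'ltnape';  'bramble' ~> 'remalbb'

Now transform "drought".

The rule is to swap the first and last characters, then swap each adjacent pair of characters (1↔2, 3↔4, ...).
"drought" → "troughd" → "rtuohgd".

rtuohgd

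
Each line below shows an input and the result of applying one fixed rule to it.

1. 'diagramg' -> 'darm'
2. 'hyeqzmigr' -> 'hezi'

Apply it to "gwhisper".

Each output is the input with this applied: swap each adjacent pair of characters (1↔2, 3↔4, ...), then keep every other character starting from the second (positions 2nd, 4th, 6th, ...).
Working it through for "gwhisper": intermediate "wgihpsre", final "ghse".
(Check on "hyeqzmigr": → "yhqemzgir" → "hezi" ✓)

ghse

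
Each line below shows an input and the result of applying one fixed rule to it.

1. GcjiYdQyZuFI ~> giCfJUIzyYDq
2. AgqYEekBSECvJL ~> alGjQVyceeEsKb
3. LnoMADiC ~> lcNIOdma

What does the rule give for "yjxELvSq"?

In each case the input is transformed by: take characters alternately from the front and the back (1st, last, 2nd, 2nd-last, ...), then flip the case of every letter.
For "yjxELvSq", step one produces "yqjSxvEL"; step two turns that into "YQJsXVel".

YQJsXVel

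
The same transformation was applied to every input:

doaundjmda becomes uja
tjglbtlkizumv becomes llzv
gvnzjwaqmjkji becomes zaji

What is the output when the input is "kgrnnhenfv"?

Rule — delete the first 3 characters, then keep one character in every 3, starting at position 1 (positions 1st, 4th, 7th, ...).
Applying both steps to "kgrnnhenfv": "nnhenfv", then "nev".

nev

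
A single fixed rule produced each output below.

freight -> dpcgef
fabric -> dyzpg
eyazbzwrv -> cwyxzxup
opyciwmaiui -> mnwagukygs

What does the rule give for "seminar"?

qckgly

What's happening: shift every letter 2 places backward in the alphabet (wrapping around), then delete the last character.
For "seminar", step one produces "qckglyp"; step two turns that into "qckgly".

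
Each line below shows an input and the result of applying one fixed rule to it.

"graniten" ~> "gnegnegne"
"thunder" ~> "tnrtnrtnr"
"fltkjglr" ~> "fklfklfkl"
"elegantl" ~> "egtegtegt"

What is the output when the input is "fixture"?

fteftefte

The pattern: keep one character in every 3, starting at position 1 (positions 1st, 4th, 7th, ...), then write the whole string 3 times in a row.
On "fixture" that produces "fteftefte".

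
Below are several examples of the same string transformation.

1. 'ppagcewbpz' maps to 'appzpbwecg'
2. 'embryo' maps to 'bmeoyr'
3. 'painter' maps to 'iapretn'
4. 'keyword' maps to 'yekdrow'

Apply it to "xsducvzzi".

dsxizzvcu

Rule — reverse the string, then move the last 3 characters to the front (rotate right by 3).
For "xsducvzzi", step one produces "izzvcudsx"; step two turns that into "dsxizzvcu".
(Check on "embryo": → "oyrbme" → "bmeoyr" ✓)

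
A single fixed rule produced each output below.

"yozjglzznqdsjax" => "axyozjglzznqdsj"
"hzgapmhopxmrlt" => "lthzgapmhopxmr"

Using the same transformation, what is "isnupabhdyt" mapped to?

ytisnupabhd

In each case the input is transformed by: move the last 2 characters to the front (rotate right by 2).
For "isnupabhdyt" the result is "ytisnupabhd".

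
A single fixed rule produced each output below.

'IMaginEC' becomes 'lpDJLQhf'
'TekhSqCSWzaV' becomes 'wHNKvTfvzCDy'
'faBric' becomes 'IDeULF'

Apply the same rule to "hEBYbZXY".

Looking at the pairs, the operation is to flip the case of every letter, then shift every letter 3 places forward in the alphabet (wrapping around).
Working it through for "hEBYbZXY": intermediate "HebyBzxy", final "KhebEcab".

KhebEcab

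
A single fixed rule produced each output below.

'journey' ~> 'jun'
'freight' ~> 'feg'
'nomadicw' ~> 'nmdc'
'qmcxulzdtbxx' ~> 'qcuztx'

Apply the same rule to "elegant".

eea

The pattern: delete the last character, then keep every other character starting from the first (positions 1st, 3rd, 5th, ...).
Applying both steps to "elegant": "elegan", then "eea".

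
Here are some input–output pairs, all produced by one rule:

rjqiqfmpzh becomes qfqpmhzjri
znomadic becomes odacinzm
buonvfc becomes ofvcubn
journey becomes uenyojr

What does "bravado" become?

adaorbv

What's happening: swap each adjacent pair of characters (1↔2, 3↔4, ...), then move the first 3 characters to the end (rotate left by 3).
Applying both steps to "bravado": "rbvadao", then "adaorbv".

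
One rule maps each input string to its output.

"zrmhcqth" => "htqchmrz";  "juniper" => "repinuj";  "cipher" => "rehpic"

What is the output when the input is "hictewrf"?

frwetcih

Rule — reverse the string.
For "hictewrf" the result is "frwetcih".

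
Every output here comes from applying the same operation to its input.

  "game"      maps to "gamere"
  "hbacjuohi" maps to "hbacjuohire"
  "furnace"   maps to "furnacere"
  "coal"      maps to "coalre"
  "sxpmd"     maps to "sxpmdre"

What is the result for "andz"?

andzre

The transformation: append "re".
So "andz" becomes "andzre".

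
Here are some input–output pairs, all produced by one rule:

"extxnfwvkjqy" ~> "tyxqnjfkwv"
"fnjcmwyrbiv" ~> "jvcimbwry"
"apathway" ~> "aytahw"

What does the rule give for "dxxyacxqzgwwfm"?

The rule is to delete the first 2 characters, then take characters alternately from the front and the back (1st, last, 2nd, 2nd-last, ...).
"dxxyacxqzgwwfm" → "xyacxqzgwwfm" → "xmyfawcwxgqz".

xmyfawcwxgqz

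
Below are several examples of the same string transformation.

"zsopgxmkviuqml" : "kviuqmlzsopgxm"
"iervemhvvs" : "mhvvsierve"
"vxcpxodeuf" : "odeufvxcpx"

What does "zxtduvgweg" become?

vgwegzxtdu

What's happening: swap the front and back halves of the string.
"zxtduvgweg" → "vgwegzxtdu".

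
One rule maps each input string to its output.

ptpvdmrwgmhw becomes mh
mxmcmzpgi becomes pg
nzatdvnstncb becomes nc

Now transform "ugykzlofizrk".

In each case the input is transformed by: delete the last character, then keep only the last 2 characters.
So "ugykzlofizrk" becomes "zr".

zr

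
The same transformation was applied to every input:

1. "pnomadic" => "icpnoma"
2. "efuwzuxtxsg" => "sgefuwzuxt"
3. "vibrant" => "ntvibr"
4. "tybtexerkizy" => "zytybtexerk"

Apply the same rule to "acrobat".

atacro

The transformation: move the last 3 characters to the front (rotate right by 3), then delete the first character.
Starting from "acrobat": after the first operation, "batacro"; after the second, "atacro".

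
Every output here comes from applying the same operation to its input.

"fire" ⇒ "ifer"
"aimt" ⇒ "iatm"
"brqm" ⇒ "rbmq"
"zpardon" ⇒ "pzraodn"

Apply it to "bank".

abkn

The rule is to swap each adjacent pair of characters (1↔2, 3↔4, ...).
"bank" → "abkn".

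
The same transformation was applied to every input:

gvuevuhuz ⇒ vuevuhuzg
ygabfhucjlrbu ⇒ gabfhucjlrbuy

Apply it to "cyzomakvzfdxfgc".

yzomakvzfdxfgcc

The pattern: move the first character to the end.
For "cyzomakvzfdxfgc" the result is "yzomakvzfdxfgcc".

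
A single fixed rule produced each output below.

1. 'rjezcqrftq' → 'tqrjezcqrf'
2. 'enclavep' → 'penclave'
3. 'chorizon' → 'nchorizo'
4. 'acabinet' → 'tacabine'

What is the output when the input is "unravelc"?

The rule is to swap the front and back halves of the string, then move the first 3 characters to the end (rotate left by 3).
On "unravelc": the first step gives "velcunra", and the second then gives "cunravel".

cunravel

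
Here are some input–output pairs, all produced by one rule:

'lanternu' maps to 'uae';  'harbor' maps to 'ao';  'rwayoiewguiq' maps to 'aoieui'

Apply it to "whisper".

Looking at the pairs, the operation is to move the last character to the front, then keep only the vowels.
Working it through for "whisper": intermediate "rwhispe", final "ie".
(Check on "lanternu": → "ulantern" → "uae" ✓)

ie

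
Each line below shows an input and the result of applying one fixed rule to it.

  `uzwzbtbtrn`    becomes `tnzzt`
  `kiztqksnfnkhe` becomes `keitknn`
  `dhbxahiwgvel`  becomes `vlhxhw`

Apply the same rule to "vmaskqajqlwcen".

What's happening: move the last 3 characters to the front (rotate right by 3), then keep every other character starting from the first (positions 1st, 3rd, 5th, ...).
Working it through for "vmaskqajqlwcen": intermediate "cenvmaskqajqlw", final "cnmsqjl".
(Check on "dhbxahiwgvel": → "veldhbxahiwg" → "vlhxhw" ✓)

cnmsqjl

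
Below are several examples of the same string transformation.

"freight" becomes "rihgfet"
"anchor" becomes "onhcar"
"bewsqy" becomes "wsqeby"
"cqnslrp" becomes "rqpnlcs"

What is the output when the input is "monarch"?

onmhcar

In each case the input is transformed by: sort the characters into reverse alphabetical order, then move the first character to the end.
So "monarch" becomes "onmhcar".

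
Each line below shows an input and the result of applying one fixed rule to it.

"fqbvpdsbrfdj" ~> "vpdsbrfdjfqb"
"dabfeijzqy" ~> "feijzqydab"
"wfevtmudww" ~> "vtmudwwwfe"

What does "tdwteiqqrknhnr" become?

Rule — move the first 3 characters to the end (rotate left by 3).
So "tdwteiqqrknhnr" becomes "teiqqrknhnrtdw".

teiqqrknhnrtdw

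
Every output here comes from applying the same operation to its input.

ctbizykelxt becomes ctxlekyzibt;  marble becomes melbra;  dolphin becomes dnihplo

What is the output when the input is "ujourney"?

uyenruoj

What's happening: move the first character to the end, then reverse the string.
Working it through for "ujourney": intermediate "journeyu", final "uyenruoj".
(Check on "marble": → "arblem" → "melbra" ✓)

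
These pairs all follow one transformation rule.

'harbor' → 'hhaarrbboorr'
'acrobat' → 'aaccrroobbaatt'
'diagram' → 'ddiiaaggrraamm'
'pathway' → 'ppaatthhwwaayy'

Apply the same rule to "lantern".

llaanntteerrnn

What's happening: double every character.
So "lantern" becomes "llaanntteerrnn".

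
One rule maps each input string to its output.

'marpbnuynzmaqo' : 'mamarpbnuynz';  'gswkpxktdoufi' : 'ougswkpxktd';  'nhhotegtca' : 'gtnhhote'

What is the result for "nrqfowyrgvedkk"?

ednrqfowyrgv

The transformation: delete the last 2 characters, then move the last 2 characters to the front (rotate right by 2).
Doing the same to "nrqfowyrgvedkk": "ednrqfowyrgv".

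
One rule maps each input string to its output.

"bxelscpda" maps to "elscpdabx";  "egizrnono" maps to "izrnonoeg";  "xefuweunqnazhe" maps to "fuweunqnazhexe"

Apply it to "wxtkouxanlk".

The rule is to move the first 2 characters to the end (rotate left by 2).
"wxtkouxanlk" → "tkouxanlkwx".

tkouxanlkwx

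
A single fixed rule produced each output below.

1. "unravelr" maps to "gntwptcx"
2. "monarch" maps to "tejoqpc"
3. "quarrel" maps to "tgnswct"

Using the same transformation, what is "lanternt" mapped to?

In each case the input is transformed by: shift every letter 2 places forward in the alphabet (wrapping around), then move the last 3 characters to the front (rotate right by 3).
Applying both steps to "lanternt": "ncpvgtpv", then "tpvncpvg".

tpvncpvg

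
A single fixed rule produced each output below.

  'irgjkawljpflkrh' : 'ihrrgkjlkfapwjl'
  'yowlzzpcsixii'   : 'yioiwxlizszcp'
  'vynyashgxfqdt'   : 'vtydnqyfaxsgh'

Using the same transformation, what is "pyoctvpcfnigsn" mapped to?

pnysogcitnvfpc

The pattern: take characters alternately from the front and the back (1st, last, 2nd, 2nd-last, ...).
On "pyoctvpcfnigsn" that produces "pnysogcitnvfpc".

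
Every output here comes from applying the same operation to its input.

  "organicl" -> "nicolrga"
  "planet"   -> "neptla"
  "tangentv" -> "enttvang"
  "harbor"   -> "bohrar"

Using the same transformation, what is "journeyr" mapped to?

neyjrour

What's happening: swap the first and last characters, then swap the front and back halves of the string.
Starting from "journeyr": after the first operation, "rourneyj"; after the second, "neyjrour".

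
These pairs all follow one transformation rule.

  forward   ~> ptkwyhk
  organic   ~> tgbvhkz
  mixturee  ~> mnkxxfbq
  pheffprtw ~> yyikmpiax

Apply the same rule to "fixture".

Looking at the pairs, the operation is to shift every letter 7 places backward in the alphabet (wrapping around), then move the first 3 characters to the end (rotate left by 3).
For "fixture" the result is "mnkxybq".

mnkxybq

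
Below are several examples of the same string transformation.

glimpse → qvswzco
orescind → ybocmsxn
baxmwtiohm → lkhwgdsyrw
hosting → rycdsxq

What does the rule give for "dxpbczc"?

Rule — shift every letter 10 places forward in the alphabet (wrapping around).
On "dxpbczc" that produces "nhzlmjm".

nhzlmjm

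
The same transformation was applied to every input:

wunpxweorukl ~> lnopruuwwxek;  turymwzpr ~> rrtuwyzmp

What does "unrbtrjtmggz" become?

The rule is to sort the characters into alphabetical order, then move the first 2 characters to the end (rotate left by 2).
Working it through for "unrbtrjtmggz": intermediate "bggjmnrrttuz", final "gjmnrrttuzbg".

gjmnrrttuzbg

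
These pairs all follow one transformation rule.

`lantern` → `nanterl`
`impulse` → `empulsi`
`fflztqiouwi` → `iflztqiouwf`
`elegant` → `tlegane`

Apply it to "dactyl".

lactyd

Each output is the input with this applied: swap the first and last characters.
On "dactyl" that produces "lactyd".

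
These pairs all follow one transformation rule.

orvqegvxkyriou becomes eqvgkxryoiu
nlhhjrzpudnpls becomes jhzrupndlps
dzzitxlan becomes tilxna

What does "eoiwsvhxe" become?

swhvex

Each output is the input with this applied: delete the first 3 characters, then swap each adjacent pair of characters (1↔2, 3↔4, ...).
Applying both steps to "eoiwsvhxe": "wsvhxe", then "swhvex".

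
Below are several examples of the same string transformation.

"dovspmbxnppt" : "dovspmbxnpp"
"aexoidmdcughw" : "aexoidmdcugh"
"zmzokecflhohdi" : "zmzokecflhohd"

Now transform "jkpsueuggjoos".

jkpsueuggjoo

Rule — delete the last character.
So "jkpsueuggjoos" becomes "jkpsueuggjoo".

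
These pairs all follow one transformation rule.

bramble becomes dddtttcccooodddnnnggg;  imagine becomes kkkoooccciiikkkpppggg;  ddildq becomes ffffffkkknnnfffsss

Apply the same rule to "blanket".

Rule — shift every letter 2 places forward in the alphabet (wrapping around), then repeat every character 3 times.
For "blanket", step one produces "dncpmgv"; step two turns that into "dddnnncccpppmmmgggvvv".

dddnnncccpppmmmgggvvv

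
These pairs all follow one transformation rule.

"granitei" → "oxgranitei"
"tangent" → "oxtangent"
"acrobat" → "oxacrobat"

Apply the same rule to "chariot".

In each case the input is transformed by: prepend "ox".
On "chariot" that produces "oxchariot".

oxchariot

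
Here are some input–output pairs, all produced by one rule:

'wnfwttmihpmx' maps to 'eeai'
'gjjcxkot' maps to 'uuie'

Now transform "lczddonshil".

What's happening: shift every letter 11 places forward in the alphabet (wrapping around), then keep only the vowels.
Applying both steps to "lczddonshil": "wnkoozydstw", then "oo".
(Check on "gjjcxkot": → "ruunivze" → "uuie" ✓)

oo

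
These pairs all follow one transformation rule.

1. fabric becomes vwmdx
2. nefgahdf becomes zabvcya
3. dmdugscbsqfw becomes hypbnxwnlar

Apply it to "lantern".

The transformation: delete the first character, then shift every letter 5 places backward in the alphabet (wrapping around).
"lantern" → "antern" → "viozmi".

viozmi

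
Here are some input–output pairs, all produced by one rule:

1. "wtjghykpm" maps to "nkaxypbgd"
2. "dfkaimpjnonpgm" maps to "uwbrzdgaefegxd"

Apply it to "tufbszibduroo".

Each output is the input with this applied: shift every letter 9 places backward in the alphabet (wrapping around).
"tufbszibduroo" → "klwsjqzsuliff".

klwsjqzsuliff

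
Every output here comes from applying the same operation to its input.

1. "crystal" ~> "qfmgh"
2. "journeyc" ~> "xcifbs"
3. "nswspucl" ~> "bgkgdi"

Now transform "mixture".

What's happening: delete the last 2 characters, then shift every letter 12 places backward in the alphabet (wrapping around).
For "mixture", step one produces "mixtu"; step two turns that into "awlhi".

awlhi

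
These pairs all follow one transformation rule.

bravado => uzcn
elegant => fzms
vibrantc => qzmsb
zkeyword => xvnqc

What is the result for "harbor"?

anq

The transformation: shift every letter 1 place backward in the alphabet (wrapping around), then delete the first 3 characters.
Working it through for "harbor": intermediate "gzqanq", final "anq".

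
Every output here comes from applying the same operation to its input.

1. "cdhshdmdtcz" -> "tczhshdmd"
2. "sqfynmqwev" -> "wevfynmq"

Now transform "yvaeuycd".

The rule is to delete the first 2 characters, then move the last 3 characters to the front (rotate right by 3).
For "yvaeuycd", step one produces "aeuycd"; step two turns that into "ycdaeu".

ycdaeu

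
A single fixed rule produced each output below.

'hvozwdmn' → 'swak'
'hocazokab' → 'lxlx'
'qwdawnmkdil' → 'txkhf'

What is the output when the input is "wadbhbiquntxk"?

The pattern: shift every letter 3 places backward in the alphabet (wrapping around), then keep every other character starting from the second (positions 2nd, 4th, 6th, ...).
Working it through for "wadbhbiquntxk": intermediate "txayeyfnrkquh", final "xyynku".

xyynku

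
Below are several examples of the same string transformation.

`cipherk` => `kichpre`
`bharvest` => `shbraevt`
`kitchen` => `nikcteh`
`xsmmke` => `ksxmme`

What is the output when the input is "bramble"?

The rule is to swap each adjacent pair of characters (1↔2, 3↔4, ...), then move the last character to the front.
"bramble" → "rbmalbe" → "erbmalb".

erbmalb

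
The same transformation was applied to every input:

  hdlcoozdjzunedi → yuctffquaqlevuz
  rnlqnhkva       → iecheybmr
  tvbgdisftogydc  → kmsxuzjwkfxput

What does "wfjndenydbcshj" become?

In each case the input is transformed by: shift every letter 9 places backward in the alphabet (wrapping around).
So "wfjndenydbcshj" becomes "nwaeuvepustjya".

nwaeuvepustjya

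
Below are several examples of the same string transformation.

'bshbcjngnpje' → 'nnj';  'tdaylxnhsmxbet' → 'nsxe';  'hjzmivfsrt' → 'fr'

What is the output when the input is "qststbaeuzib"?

aui

The rule is to keep every other character starting from the first (positions 1st, 3rd, 5th, ...), then delete the first 3 characters.
Applying both steps to "qststbaeuzib": "qttaui", then "aui".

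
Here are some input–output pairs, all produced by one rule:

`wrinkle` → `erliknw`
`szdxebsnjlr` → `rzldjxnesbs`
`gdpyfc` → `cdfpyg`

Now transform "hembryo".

Looking at the pairs, the operation is to take characters alternately from the front and the back (1st, last, 2nd, 2nd-last, ...), then move the first character to the end.
"hembryo" → "hoeymrb" → "oeymrbh".
(Check on "gdpyfc": → "gcdfpy" → "cdfpyg" ✓)

oeymrbh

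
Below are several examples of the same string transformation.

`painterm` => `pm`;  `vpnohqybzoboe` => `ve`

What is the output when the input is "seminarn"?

Looking at the pairs, the operation is to take characters alternately from the front and the back (1st, last, 2nd, 2nd-last, ...), then keep only the first 2 characters.
On "seminarn": the first step gives "snermain", and the second then gives "sn".

sn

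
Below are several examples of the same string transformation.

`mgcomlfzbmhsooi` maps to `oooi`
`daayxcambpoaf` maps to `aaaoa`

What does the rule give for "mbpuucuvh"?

Rule — keep only the vowels.
Applying that to "mbpuucuvh" gives "uuu".

uuu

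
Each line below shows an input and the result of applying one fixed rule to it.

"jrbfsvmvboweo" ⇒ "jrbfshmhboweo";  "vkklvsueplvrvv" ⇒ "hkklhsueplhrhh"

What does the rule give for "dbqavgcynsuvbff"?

dbqahgcynsuhbff

The transformation: replace every "v" with "h".
For "dbqavgcynsuvbff" the result is "dbqahgcynsuhbff".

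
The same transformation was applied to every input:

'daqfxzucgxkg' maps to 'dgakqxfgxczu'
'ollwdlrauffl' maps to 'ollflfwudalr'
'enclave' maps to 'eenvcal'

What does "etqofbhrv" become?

Rule — take characters alternately from the front and the back (1st, last, 2nd, 2nd-last, ...).
Applying that to "etqofbhrv" gives "evtrqhobf".

evtrqhobf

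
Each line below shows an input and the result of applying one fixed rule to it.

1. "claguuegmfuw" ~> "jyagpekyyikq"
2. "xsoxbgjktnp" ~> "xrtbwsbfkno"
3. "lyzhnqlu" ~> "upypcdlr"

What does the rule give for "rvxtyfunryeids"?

What's happening: move the last 3 characters to the front (rotate right by 3), then shift every letter 4 places forward in the alphabet (wrapping around).
Starting from "rvxtyfunryeids": after the first operation, "idsrvxtyfunrye"; after the second, "mhwvzbxcjyrvci".

mhwvzbxcjyrvci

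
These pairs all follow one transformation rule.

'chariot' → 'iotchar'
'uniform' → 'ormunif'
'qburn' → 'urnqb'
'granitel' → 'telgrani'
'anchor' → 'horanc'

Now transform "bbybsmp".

Looking at the pairs, the operation is to move the last 3 characters to the front (rotate right by 3).
"bbybsmp" → "smpbbyb".

smpbbyb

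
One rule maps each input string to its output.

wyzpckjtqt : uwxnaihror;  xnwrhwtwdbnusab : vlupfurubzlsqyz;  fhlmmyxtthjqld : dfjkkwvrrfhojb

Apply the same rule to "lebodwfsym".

jczmbudqwk

What's happening: shift every letter 2 places backward in the alphabet (wrapping around).
For "lebodwfsym" the result is "jczmbudqwk".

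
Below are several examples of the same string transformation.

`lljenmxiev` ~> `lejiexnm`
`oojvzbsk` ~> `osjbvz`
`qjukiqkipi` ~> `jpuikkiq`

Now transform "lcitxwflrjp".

cjirtlxfw

In each case the input is transformed by: take characters alternately from the front and the back (1st, last, 2nd, 2nd-last, ...), then delete the first 2 characters.
Working it through for "lcitxwflrjp": intermediate "lpcjirtlxfw", final "cjirtlxfw".
(Check on "lljenmxiev": → "lvlejiexnm" → "lejiexnm" ✓)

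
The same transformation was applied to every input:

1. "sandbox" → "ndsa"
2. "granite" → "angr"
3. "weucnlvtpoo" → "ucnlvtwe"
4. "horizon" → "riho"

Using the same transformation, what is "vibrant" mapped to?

brvi

The transformation: delete the last 3 characters, then move the first 2 characters to the end (rotate left by 2).
"vibrant" → "brvi".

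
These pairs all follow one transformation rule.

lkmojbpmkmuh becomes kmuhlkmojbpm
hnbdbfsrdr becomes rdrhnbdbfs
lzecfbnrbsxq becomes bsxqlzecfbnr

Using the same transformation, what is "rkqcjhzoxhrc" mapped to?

What's happening: swap the front and back halves of the string, then move the first 2 characters to the end (rotate left by 2).
"rkqcjhzoxhrc" → "zoxhrcrkqcjh" → "xhrcrkqcjhzo".

xhrcrkqcjhzo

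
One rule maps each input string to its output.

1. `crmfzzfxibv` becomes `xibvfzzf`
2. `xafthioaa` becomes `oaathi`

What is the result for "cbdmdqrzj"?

rzjmdq

In each case the input is transformed by: delete the first 3 characters, then swap the front and back halves of the string.
Applying that to "cbdmdqrzj" gives "rzjmdq".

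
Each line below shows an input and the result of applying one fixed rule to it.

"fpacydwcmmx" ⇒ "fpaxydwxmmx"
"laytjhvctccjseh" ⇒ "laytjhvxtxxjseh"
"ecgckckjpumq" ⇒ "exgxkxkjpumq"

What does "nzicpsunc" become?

nzixpsunx

The pattern: replace every "c" with "x".
Doing the same to "nzicpsunc": "nzixpsunx".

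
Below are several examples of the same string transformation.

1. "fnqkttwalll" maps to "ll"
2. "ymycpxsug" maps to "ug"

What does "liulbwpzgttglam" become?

am

Looking at the pairs, the operation is to keep only the last 2 characters.
"liulbwpzgttglam" → "am".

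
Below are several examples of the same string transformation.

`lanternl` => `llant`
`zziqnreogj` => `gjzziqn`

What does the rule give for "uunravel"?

The pattern: swap the front and back halves of the string, then delete the first 3 characters.
Working it through for "uunravel": intermediate "aveluunr", final "luunr".
(Check on "lanternl": → "ernllant" → "llant" ✓)

luunr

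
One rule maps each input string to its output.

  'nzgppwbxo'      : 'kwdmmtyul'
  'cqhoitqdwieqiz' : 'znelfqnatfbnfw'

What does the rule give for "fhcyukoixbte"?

cezvrhlfuyqb

Looking at the pairs, the operation is to shift every letter 3 places backward in the alphabet (wrapping around).
"fhcyukoixbte" → "cezvrhlfuyqb".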